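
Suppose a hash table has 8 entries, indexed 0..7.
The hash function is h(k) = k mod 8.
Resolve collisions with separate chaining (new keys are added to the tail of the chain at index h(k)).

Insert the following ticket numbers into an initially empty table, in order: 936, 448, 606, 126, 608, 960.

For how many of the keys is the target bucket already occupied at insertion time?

4

936 -> bucket 0
448 -> bucket 0 (collision)
606 -> bucket 6
126 -> bucket 6 (collision)
608 -> bucket 0 (collision)
960 -> bucket 0 (collision)
Final buckets:
0: 936 -> 448 -> 608 -> 960
1: .
2: .
3: .
4: .
5: .
6: 606 -> 126
7: .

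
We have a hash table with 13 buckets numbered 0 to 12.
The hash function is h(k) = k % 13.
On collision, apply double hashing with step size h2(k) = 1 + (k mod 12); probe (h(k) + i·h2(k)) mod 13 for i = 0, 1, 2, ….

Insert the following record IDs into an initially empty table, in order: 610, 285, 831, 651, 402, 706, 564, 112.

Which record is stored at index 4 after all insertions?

610: h=12 => slot 12
285: h=12, h2=10, probe 12,9 => slot 9
831: h=12, h2=4, probe 12,3 => slot 3
651: h=1 => slot 1
402: h=12, h2=7, probe 12,6 => slot 6
706: h=4 => slot 4
564: h=5 => slot 5
112: h=8 => slot 8
Table: [., 651, ., 831, 706, 564, 402, ., 112, 285, ., ., 610]

706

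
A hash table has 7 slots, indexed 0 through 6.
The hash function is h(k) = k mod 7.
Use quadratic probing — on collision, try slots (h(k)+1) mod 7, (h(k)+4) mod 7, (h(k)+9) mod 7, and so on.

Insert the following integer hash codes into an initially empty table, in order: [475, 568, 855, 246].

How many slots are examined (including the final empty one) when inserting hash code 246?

3

475 hashes to 6; slot 6 is free → place at 6.
568 hashes to 1; slot 1 is free → place at 1.
855 hashes to 1; 1 taken → place at 2.
246 hashes to 1; 1,2 taken → place at 5.
Table: [., 568, 855, ., ., 246, 475]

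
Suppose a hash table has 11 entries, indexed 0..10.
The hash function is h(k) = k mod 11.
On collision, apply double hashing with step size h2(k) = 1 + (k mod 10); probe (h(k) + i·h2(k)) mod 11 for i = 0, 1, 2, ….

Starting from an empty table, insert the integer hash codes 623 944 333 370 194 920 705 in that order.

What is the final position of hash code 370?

8

Insert 623: h=7, slot 7 empty -> index 7.
Insert 944: h=9, slot 9 empty -> index 9.
Insert 333: h=3, slot 3 empty -> index 3.
Insert 370: h=7, h2=1, slot 7 occupied -> index 8.
Insert 194: h=7, h2=5, slot 7 occupied -> index 1.
Insert 920: h=7, h2=1, slots 7,8,9 occupied -> index 10.
Insert 705: h=1, h2=6, slots 1,7 occupied -> index 2.
Table: [∅, 194, 705, 333, ∅, ∅, ∅, 623, 370, 944, 920]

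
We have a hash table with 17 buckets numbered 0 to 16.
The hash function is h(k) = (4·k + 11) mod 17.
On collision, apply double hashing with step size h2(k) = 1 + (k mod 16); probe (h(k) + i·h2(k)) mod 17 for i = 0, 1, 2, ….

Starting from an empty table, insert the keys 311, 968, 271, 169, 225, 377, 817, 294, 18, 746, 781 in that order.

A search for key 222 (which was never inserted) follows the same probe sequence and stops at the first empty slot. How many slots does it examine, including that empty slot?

311: h=14 => slot 14
968: h=7 => slot 7
271: h=7, h2=16, probe 7,6 => slot 6
169: h=7, h2=10, probe 7,0 => slot 0
225: h=10 => slot 10
377: h=6, h2=10, probe 6,16 => slot 16
817: h=15 => slot 15
294: h=14, h2=7, probe 14,4 => slot 4
18: h=15, h2=3, probe 15,1 => slot 1
746: h=3 => slot 3
781: h=7, h2=14, probe 7,4,1,15,12 => slot 12
Table: [169, 18, _, 746, 294, _, 271, 968, _, _, 225, _, 781, _, 311, 817, 377]
Lookup 222: h=15, h2=15, probe 15,13 → slot 13 empty, not found.

2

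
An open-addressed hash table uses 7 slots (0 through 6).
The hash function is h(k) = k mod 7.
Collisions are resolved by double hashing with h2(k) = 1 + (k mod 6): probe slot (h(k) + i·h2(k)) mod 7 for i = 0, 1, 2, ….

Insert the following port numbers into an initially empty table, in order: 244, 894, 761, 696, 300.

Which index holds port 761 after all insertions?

4

Insert 244: h=6, slot 6 empty => index 6.
Insert 894: h=5, slot 5 empty => index 5.
Insert 761: h=5, h2=6, slot 5 occupied => index 4.
Insert 696: h=3, slot 3 empty => index 3.
Insert 300: h=6, h2=1, slot 6 occupied => index 0.
Table: [300, ., ., 696, 761, 894, 244]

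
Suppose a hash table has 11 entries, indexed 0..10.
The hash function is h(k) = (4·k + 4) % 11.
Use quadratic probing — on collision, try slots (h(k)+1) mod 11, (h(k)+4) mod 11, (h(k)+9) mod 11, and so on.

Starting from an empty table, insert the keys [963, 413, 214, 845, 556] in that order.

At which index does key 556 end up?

963: h=6 => slot 6
413: h=6, probe 6,7 => slot 7
214: h=2 => slot 2
845: h=7, probe 7,8 => slot 8
556: h=6, probe 6,7,10 => slot 10
Table: [—, —, 214, —, —, —, 963, 413, 845, —, 556]

10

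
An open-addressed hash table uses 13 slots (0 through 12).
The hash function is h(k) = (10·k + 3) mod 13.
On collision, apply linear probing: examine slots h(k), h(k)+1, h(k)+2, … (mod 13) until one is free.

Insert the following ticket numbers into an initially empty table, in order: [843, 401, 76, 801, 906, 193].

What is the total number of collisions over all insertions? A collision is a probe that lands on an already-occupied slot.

843: h=9 -> slot 9
401: h=9, probe 9,10 -> slot 10
76: h=9, probe 9,10,11 -> slot 11
801: h=5 -> slot 5
906: h=2 -> slot 2
193: h=9, probe 9,10,11,12 -> slot 12
Table: [_, _, 906, _, _, 801, _, _, _, 843, 401, 76, 193]

6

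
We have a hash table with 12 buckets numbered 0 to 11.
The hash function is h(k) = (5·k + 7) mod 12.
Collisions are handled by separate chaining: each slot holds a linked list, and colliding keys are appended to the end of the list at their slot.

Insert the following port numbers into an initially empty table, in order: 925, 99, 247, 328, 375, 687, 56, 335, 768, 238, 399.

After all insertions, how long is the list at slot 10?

4

925 -> bucket 0
99 -> bucket 10
247 -> bucket 6
328 -> bucket 3
375 -> bucket 10 (collision)
687 -> bucket 10 (collision)
56 -> bucket 11
335 -> bucket 2
768 -> bucket 7
238 -> bucket 9
399 -> bucket 10 (collision)
Final buckets:
0: 925
1: ∅
2: 335
3: 328
4: ∅
5: ∅
6: 247
7: 768
8: ∅
9: 238
10: 99 -> 375 -> 687 -> 399
11: 56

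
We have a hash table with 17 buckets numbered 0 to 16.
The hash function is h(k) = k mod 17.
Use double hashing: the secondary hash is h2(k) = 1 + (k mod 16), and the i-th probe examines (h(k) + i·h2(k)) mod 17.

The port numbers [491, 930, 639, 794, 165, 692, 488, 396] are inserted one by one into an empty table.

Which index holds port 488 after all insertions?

4

491 hashes to 15; slot 15 is free -> place at 15.
930 hashes to 12; slot 12 is free -> place at 12.
639 hashes to 10; slot 10 is free -> place at 10.
794 hashes to 12, h2=11; 12 taken -> place at 6.
165 hashes to 12, h2=6; 12 taken -> place at 1.
692 hashes to 12, h2=5; 12 taken -> place at 0.
488 hashes to 12, h2=9; 12 taken -> place at 4.
396 hashes to 5; slot 5 is free -> place at 5.
Table: [692, 165, _, _, 488, 396, 794, _, _, _, 639, _, 930, _, _, 491, _]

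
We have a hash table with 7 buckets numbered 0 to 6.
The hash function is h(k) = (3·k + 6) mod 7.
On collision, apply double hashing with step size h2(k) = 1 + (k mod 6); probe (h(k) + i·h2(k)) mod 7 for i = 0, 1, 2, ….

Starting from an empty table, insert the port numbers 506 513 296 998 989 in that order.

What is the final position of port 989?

3

506 hashes to 5; slot 5 is free => place at 5.
513 hashes to 5, h2=4; 5 taken => place at 2.
296 hashes to 5, h2=3; 5 taken => place at 1.
998 hashes to 4; slot 4 is free => place at 4.
989 hashes to 5, h2=6; 5,4 taken => place at 3.
Table: [_, 296, 513, 989, 998, 506, _]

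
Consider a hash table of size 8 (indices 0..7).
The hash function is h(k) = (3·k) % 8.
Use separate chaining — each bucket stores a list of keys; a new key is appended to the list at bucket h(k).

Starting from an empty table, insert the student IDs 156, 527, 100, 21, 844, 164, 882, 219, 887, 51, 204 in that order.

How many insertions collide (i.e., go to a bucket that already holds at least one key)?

6

Insert 156: h=4, bucket 4 empty -> new chain.
Insert 527: h=5, bucket 5 empty -> new chain.
Insert 100: h=4, bucket 4 nonempty -> append to chain.
Insert 21: h=7, bucket 7 empty -> new chain.
Insert 844: h=4, bucket 4 nonempty -> append to chain.
Insert 164: h=4, bucket 4 nonempty -> append to chain.
Insert 882: h=6, bucket 6 empty -> new chain.
Insert 219: h=1, bucket 1 empty -> new chain.
Insert 887: h=5, bucket 5 nonempty -> append to chain.
Insert 51: h=1, bucket 1 nonempty -> append to chain.
Insert 204: h=4, bucket 4 nonempty -> append to chain.
Final buckets:
0: ∅
1: 219 -> 51
2: ∅
3: ∅
4: 156 -> 100 -> 844 -> 164 -> 204
5: 527 -> 887
6: 882
7: 21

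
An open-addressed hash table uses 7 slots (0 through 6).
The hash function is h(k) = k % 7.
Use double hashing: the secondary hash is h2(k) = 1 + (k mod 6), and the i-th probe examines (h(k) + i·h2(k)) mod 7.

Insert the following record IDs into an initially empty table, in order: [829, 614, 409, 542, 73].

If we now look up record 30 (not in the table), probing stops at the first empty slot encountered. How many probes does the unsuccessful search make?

3

829 hashes to 3; slot 3 is free => place at 3.
614 hashes to 5; slot 5 is free => place at 5.
409 hashes to 3, h2=2; 3,5 taken => place at 0.
542 hashes to 3, h2=3; 3 taken => place at 6.
73 hashes to 3, h2=2; 3,5,0 taken => place at 2.
Table: [409, -, 73, 829, -, 614, 542]
Lookup 30: h=2, h2=1, probe 2,3,4 → slot 4 empty, not found.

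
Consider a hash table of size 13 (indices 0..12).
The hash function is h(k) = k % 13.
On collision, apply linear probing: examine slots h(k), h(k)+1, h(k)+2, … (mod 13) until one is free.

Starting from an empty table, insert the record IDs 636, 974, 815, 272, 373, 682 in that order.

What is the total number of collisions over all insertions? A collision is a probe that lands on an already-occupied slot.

636 hashes to 12; slot 12 is free → place at 12.
974 hashes to 12; 12 taken → place at 0.
815 hashes to 9; slot 9 is free → place at 9.
272 hashes to 12; 12,0 taken → place at 1.
373 hashes to 9; 9 taken → place at 10.
682 hashes to 6; slot 6 is free → place at 6.
Table: [974, 272, ∅, ∅, ∅, ∅, 682, ∅, ∅, 815, 373, ∅, 636]

4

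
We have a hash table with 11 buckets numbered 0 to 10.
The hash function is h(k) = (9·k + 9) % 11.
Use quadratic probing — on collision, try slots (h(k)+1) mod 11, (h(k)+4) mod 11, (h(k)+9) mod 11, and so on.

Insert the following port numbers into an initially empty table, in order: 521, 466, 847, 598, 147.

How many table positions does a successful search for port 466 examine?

Insert 521: h=1, slot 1 empty -> index 1.
Insert 466: h=1, slot 1 occupied -> index 2.
Insert 847: h=9, slot 9 empty -> index 9.
Insert 598: h=1, slots 1,2 occupied -> index 5.
Insert 147: h=1, slots 1,2,5 occupied -> index 10.
Table: [∅, 521, 466, ∅, ∅, 598, ∅, ∅, ∅, 847, 147]
Lookup 466: h=1, probe 1,2 → found at 2.

2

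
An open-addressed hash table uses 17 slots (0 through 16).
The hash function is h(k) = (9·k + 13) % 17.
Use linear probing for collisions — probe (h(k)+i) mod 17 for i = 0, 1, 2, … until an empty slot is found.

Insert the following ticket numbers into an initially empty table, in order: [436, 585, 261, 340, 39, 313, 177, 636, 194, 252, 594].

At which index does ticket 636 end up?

12

436 hashes to 10; slot 10 is free => place at 10.
585 hashes to 8; slot 8 is free => place at 8.
261 hashes to 16; slot 16 is free => place at 16.
340 hashes to 13; slot 13 is free => place at 13.
39 hashes to 7; slot 7 is free => place at 7.
313 hashes to 8; 8 taken => place at 9.
177 hashes to 8; 8,9,10 taken => place at 11.
636 hashes to 8; 8,9,10,11 taken => place at 12.
194 hashes to 8; 8,9,10,11,12,13 taken => place at 14.
252 hashes to 3; slot 3 is free => place at 3.
594 hashes to 4; slot 4 is free => place at 4.
Table: [., ., ., 252, 594, ., ., 39, 585, 313, 436, 177, 636, 340, 194, ., 261]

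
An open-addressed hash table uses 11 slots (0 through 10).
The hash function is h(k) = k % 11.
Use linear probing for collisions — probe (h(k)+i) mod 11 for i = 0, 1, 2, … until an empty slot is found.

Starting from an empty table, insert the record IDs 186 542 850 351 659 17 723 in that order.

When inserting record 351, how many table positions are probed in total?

2

Insert 186: h=10, slot 10 empty -> index 10.
Insert 542: h=3, slot 3 empty -> index 3.
Insert 850: h=3, slot 3 occupied -> index 4.
Insert 351: h=10, slot 10 occupied -> index 0.
Insert 659: h=10, slots 10,0 occupied -> index 1.
Insert 17: h=6, slot 6 empty -> index 6.
Insert 723: h=8, slot 8 empty -> index 8.
Table: [351, 659, ., 542, 850, ., 17, ., 723, ., 186]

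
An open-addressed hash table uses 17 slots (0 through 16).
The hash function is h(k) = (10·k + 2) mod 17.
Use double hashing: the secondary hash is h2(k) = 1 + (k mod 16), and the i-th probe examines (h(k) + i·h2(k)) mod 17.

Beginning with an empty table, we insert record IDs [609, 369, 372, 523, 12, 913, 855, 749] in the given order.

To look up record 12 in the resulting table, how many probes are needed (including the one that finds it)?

3

Insert 609: h=6, slot 6 empty => index 6.
Insert 369: h=3, slot 3 empty => index 3.
Insert 372: h=16, slot 16 empty => index 16.
Insert 523: h=13, slot 13 empty => index 13.
Insert 12: h=3, h2=13, slots 3,16 occupied => index 12.
Insert 913: h=3, h2=2, slot 3 occupied => index 5.
Insert 855: h=1, slot 1 empty => index 1.
Insert 749: h=12, h2=14, slot 12 occupied => index 9.
Table: [., 855, ., 369, ., 913, 609, ., ., 749, ., ., 12, 523, ., ., 372]
Lookup 12: h=3, h2=13, probe 3,16,12 → found at 12.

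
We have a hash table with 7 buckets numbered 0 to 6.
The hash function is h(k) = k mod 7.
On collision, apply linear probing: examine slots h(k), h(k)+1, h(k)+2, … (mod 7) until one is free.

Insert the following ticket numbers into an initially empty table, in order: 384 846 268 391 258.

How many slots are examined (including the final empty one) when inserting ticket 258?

384: h=6 -> slot 6
846: h=6, probe 6,0 -> slot 0
268: h=2 -> slot 2
391: h=6, probe 6,0,1 -> slot 1
258: h=6, probe 6,0,1,2,3 -> slot 3
Table: [846, 391, 268, 258, ∅, ∅, 384]

5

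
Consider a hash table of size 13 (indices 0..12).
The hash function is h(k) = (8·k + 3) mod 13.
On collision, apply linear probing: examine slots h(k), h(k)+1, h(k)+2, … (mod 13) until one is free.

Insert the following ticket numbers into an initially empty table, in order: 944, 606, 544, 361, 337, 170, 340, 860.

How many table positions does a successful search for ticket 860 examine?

944: h=2 => slot 2
606: h=2, probe 2,3 => slot 3
544: h=0 => slot 0
361: h=5 => slot 5
337: h=8 => slot 8
170: h=11 => slot 11
340: h=6 => slot 6
860: h=6, probe 6,7 => slot 7
Table: [544, ., 944, 606, ., 361, 340, 860, 337, ., ., 170, .]
Lookup 860: h=6, probe 6,7 → found at 7.

2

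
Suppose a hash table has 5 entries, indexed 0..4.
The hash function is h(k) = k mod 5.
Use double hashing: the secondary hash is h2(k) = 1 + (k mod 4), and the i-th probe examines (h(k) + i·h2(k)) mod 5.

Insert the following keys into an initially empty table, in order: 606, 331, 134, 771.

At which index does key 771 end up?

3

606: h=1 -> slot 1
331: h=1, h2=4, probe 1,0 -> slot 0
134: h=4 -> slot 4
771: h=1, h2=4, probe 1,0,4,3 -> slot 3
Table: [331, 606, ., 771, 134]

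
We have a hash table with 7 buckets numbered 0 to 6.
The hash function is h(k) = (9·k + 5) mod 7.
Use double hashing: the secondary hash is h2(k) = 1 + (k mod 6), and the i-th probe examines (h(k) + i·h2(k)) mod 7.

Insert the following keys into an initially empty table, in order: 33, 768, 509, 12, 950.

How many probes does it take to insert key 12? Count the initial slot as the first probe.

3

33 hashes to 1; slot 1 is free -> place at 1.
768 hashes to 1, h2=1; 1 taken -> place at 2.
509 hashes to 1, h2=6; 1 taken -> place at 0.
12 hashes to 1, h2=1; 1,2 taken -> place at 3.
950 hashes to 1, h2=3; 1 taken -> place at 4.
Table: [509, 33, 768, 12, 950, _, _]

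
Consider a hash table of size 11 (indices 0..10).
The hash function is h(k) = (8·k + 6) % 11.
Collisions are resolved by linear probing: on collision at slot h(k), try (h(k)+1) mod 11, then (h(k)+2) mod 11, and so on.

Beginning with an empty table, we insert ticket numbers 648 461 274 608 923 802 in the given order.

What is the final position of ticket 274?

0

648 hashes to 9; slot 9 is free -> place at 9.
461 hashes to 9; 9 taken -> place at 10.
274 hashes to 9; 9,10 taken -> place at 0.
608 hashes to 8; slot 8 is free -> place at 8.
923 hashes to 9; 9,10,0 taken -> place at 1.
802 hashes to 9; 9,10,0,1 taken -> place at 2.
Table: [274, 923, 802, —, —, —, —, —, 608, 648, 461]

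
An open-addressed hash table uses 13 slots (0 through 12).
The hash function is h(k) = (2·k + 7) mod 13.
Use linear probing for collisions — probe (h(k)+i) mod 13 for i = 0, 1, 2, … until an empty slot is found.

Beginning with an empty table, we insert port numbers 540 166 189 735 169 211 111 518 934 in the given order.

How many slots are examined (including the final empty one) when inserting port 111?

4

Insert 540: h=8, slot 8 empty => index 8.
Insert 166: h=1, slot 1 empty => index 1.
Insert 189: h=8, slot 8 occupied => index 9.
Insert 735: h=8, slots 8,9 occupied => index 10.
Insert 169: h=7, slot 7 empty => index 7.
Insert 211: h=0, slot 0 empty => index 0.
Insert 111: h=8, slots 8,9,10 occupied => index 11.
Insert 518: h=3, slot 3 empty => index 3.
Insert 934: h=3, slot 3 occupied => index 4.
Table: [211, 166, —, 518, 934, —, —, 169, 540, 189, 735, 111, —]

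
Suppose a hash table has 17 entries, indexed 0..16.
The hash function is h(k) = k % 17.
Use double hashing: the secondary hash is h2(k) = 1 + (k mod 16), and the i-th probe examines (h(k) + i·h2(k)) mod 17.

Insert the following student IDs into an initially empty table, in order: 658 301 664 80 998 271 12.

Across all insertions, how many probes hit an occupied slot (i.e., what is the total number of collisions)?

658 hashes to 12; slot 12 is free -> place at 12.
301 hashes to 12, h2=14; 12 taken -> place at 9.
664 hashes to 1; slot 1 is free -> place at 1.
80 hashes to 12, h2=1; 12 taken -> place at 13.
998 hashes to 12, h2=7; 12 taken -> place at 2.
271 hashes to 16; slot 16 is free -> place at 16.
12 hashes to 12, h2=13; 12 taken -> place at 8.
Table: [-, 664, 998, -, -, -, -, -, 12, 301, -, -, 658, 80, -, -, 271]

4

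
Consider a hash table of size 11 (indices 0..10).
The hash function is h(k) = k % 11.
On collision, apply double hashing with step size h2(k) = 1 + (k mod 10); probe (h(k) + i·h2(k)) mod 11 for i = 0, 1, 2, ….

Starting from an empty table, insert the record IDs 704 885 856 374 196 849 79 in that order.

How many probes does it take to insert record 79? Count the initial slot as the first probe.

704 hashes to 0; slot 0 is free → place at 0.
885 hashes to 5; slot 5 is free → place at 5.
856 hashes to 9; slot 9 is free → place at 9.
374 hashes to 0, h2=5; 0,5 taken → place at 10.
196 hashes to 9, h2=7; 9,5 taken → place at 1.
849 hashes to 2; slot 2 is free → place at 2.
79 hashes to 2, h2=10; 2,1,0,10,9 taken → place at 8.
Table: [704, 196, 849, ., ., 885, ., ., 79, 856, 374]

6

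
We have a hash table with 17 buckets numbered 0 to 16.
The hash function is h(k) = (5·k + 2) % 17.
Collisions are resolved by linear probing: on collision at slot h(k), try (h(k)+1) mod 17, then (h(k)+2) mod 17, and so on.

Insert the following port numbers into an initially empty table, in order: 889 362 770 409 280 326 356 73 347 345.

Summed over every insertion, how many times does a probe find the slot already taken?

11

889 hashes to 10; slot 10 is free → place at 10.
362 hashes to 10; 10 taken → place at 11.
770 hashes to 10; 10,11 taken → place at 12.
409 hashes to 7; slot 7 is free → place at 7.
280 hashes to 8; slot 8 is free → place at 8.
326 hashes to 0; slot 0 is free → place at 0.
356 hashes to 14; slot 14 is free → place at 14.
73 hashes to 10; 10,11,12 taken → place at 13.
347 hashes to 3; slot 3 is free → place at 3.
345 hashes to 10; 10,11,12,13,14 taken → place at 15.
Table: [326, —, —, 347, —, —, —, 409, 280, —, 889, 362, 770, 73, 356, 345, —]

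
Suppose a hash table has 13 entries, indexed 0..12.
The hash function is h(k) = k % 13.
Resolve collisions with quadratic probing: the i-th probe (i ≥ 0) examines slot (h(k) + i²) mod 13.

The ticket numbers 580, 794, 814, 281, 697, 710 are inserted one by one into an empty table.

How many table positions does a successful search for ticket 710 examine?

5

580: h=8 -> slot 8
794: h=1 -> slot 1
814: h=8, probe 8,9 -> slot 9
281: h=8, probe 8,9,12 -> slot 12
697: h=8, probe 8,9,12,4 -> slot 4
710: h=8, probe 8,9,12,4,11 -> slot 11
Table: [_, 794, _, _, 697, _, _, _, 580, 814, _, 710, 281]
Lookup 710: h=8, probe 8,9,12,4,11 → found at 11.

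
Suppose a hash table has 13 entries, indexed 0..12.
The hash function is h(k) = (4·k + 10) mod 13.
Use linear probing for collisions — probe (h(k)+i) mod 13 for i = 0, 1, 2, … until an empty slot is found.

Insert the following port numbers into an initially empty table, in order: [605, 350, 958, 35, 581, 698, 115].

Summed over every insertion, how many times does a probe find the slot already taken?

605 hashes to 12; slot 12 is free => place at 12.
350 hashes to 6; slot 6 is free => place at 6.
958 hashes to 7; slot 7 is free => place at 7.
35 hashes to 7; 7 taken => place at 8.
581 hashes to 7; 7,8 taken => place at 9.
698 hashes to 7; 7,8,9 taken => place at 10.
115 hashes to 2; slot 2 is free => place at 2.
Table: [_, _, 115, _, _, _, 350, 958, 35, 581, 698, _, 605]

6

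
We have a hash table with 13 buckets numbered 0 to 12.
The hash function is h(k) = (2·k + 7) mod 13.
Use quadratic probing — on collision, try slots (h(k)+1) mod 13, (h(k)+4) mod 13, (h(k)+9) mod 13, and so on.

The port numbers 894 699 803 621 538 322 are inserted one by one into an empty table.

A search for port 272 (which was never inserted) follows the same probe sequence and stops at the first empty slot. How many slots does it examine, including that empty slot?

894 hashes to 1; slot 1 is free → place at 1.
699 hashes to 1; 1 taken → place at 2.
803 hashes to 1; 1,2 taken → place at 5.
621 hashes to 1; 1,2,5 taken → place at 10.
538 hashes to 4; slot 4 is free → place at 4.
322 hashes to 1; 1,2,5,10,4 taken → place at 0.
Table: [322, 894, 699, ., 538, 803, ., ., ., ., 621, ., .]
Lookup 272: h=5, probe 5,6 → slot 6 empty, not found.

2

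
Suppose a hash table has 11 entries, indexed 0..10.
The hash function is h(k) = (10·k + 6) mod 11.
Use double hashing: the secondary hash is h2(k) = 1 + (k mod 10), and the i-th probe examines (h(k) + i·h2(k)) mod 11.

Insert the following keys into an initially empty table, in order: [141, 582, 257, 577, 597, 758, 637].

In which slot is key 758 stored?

5

Insert 141: h=8, slot 8 empty => index 8.
Insert 582: h=7, slot 7 empty => index 7.
Insert 257: h=2, slot 2 empty => index 2.
Insert 577: h=1, slot 1 empty => index 1.
Insert 597: h=3, slot 3 empty => index 3.
Insert 758: h=7, h2=9, slot 7 occupied => index 5.
Insert 637: h=7, h2=8, slot 7 occupied => index 4.
Table: [., 577, 257, 597, 637, 758, ., 582, 141, ., .]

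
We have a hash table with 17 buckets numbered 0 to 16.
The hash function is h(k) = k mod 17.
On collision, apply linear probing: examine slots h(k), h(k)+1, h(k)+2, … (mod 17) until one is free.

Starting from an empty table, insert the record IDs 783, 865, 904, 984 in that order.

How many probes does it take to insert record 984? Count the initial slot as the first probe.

2

783 hashes to 1; slot 1 is free -> place at 1.
865 hashes to 15; slot 15 is free -> place at 15.
904 hashes to 3; slot 3 is free -> place at 3.
984 hashes to 15; 15 taken -> place at 16.
Table: [∅, 783, ∅, 904, ∅, ∅, ∅, ∅, ∅, ∅, ∅, ∅, ∅, ∅, ∅, 865, 984]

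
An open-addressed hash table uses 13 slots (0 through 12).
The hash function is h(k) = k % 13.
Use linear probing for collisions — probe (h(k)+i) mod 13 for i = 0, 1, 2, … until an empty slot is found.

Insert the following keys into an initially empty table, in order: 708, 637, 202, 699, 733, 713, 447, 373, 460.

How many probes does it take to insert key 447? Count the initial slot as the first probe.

Insert 708: h=6, slot 6 empty → index 6.
Insert 637: h=0, slot 0 empty → index 0.
Insert 202: h=7, slot 7 empty → index 7.
Insert 699: h=10, slot 10 empty → index 10.
Insert 733: h=5, slot 5 empty → index 5.
Insert 713: h=11, slot 11 empty → index 11.
Insert 447: h=5, slots 5,6,7 occupied → index 8.
Insert 373: h=9, slot 9 empty → index 9.
Insert 460: h=5, slots 5,6,7,8,9,10,11 occupied → index 12.
Table: [637, ∅, ∅, ∅, ∅, 733, 708, 202, 447, 373, 699, 713, 460]

4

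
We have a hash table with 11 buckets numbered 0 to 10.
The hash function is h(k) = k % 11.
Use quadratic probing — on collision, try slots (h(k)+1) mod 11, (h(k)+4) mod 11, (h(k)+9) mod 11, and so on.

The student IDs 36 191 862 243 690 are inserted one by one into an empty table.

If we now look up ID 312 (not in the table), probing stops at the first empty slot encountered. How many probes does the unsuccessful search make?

4

Insert 36: h=3, slot 3 empty → index 3.
Insert 191: h=4, slot 4 empty → index 4.
Insert 862: h=4, slot 4 occupied → index 5.
Insert 243: h=1, slot 1 empty → index 1.
Insert 690: h=8, slot 8 empty → index 8.
Table: [_, 243, _, 36, 191, 862, _, _, 690, _, _]
Lookup 312: h=4, probe 4,5,8,2 → slot 2 empty, not found.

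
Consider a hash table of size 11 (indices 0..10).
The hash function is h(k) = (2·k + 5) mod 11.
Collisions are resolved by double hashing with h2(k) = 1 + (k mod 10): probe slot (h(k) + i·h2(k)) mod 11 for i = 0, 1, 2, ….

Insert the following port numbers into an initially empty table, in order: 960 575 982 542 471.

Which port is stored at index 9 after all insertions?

542

960: h=0 => slot 0
575: h=0, h2=6, probe 0,6 => slot 6
982: h=0, h2=3, probe 0,3 => slot 3
542: h=0, h2=3, probe 0,3,6,9 => slot 9
471: h=1 => slot 1
Table: [960, 471, ., 982, ., ., 575, ., ., 542, .]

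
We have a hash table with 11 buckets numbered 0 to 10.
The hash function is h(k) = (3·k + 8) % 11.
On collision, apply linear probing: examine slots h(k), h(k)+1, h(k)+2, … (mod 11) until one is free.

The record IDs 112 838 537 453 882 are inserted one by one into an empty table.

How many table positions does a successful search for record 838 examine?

112: h=3 => slot 3
838: h=3, probe 3,4 => slot 4
537: h=2 => slot 2
453: h=3, probe 3,4,5 => slot 5
882: h=3, probe 3,4,5,6 => slot 6
Table: [∅, ∅, 537, 112, 838, 453, 882, ∅, ∅, ∅, ∅]
Lookup 838: h=3, probe 3,4 → found at 4.

2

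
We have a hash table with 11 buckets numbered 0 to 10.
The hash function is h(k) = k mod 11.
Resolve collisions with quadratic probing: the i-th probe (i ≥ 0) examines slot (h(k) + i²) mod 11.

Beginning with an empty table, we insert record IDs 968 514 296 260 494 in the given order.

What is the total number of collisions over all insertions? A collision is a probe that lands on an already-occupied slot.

2

Insert 968: h=0, slot 0 empty -> index 0.
Insert 514: h=8, slot 8 empty -> index 8.
Insert 296: h=10, slot 10 empty -> index 10.
Insert 260: h=7, slot 7 empty -> index 7.
Insert 494: h=10, slots 10,0 occupied -> index 3.
Table: [968, ∅, ∅, 494, ∅, ∅, ∅, 260, 514, ∅, 296]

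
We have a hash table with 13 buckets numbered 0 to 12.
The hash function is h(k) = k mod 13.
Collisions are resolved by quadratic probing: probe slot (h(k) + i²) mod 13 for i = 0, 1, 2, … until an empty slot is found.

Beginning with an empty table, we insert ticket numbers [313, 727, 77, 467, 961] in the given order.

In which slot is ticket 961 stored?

Insert 313: h=1, slot 1 empty -> index 1.
Insert 727: h=12, slot 12 empty -> index 12.
Insert 77: h=12, slot 12 occupied -> index 0.
Insert 467: h=12, slots 12,0 occupied -> index 3.
Insert 961: h=12, slots 12,0,3 occupied -> index 8.
Table: [77, 313, _, 467, _, _, _, _, 961, _, _, _, 727]

8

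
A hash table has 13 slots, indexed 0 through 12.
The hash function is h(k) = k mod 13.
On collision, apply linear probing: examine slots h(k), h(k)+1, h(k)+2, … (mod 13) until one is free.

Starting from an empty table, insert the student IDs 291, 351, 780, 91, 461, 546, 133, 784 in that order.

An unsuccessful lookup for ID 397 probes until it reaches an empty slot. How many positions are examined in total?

291 hashes to 5; slot 5 is free -> place at 5.
351 hashes to 0; slot 0 is free -> place at 0.
780 hashes to 0; 0 taken -> place at 1.
91 hashes to 0; 0,1 taken -> place at 2.
461 hashes to 6; slot 6 is free -> place at 6.
546 hashes to 0; 0,1,2 taken -> place at 3.
133 hashes to 3; 3 taken -> place at 4.
784 hashes to 4; 4,5,6 taken -> place at 7.
Table: [351, 780, 91, 546, 133, 291, 461, 784, ∅, ∅, ∅, ∅, ∅]
Lookup 397: h=7, probe 7,8 → slot 8 empty, not found.

2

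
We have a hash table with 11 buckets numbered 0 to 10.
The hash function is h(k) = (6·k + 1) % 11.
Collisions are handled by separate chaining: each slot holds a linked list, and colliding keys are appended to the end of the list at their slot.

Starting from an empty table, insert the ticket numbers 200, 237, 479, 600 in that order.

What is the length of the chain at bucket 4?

3

Insert 200: h=2, bucket 2 empty → new chain.
Insert 237: h=4, bucket 4 empty → new chain.
Insert 479: h=4, bucket 4 nonempty → append to chain.
Insert 600: h=4, bucket 4 nonempty → append to chain.
Final buckets:
0: ∅
1: ∅
2: 200
3: ∅
4: 237 -> 479 -> 600
5: ∅
6: ∅
7: ∅
8: ∅
9: ∅
10: ∅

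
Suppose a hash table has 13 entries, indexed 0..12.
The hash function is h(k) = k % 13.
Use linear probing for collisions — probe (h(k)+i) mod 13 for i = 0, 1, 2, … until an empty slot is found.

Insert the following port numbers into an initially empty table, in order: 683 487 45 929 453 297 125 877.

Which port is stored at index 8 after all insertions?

45

683 hashes to 7; slot 7 is free → place at 7.
487 hashes to 6; slot 6 is free → place at 6.
45 hashes to 6; 6,7 taken → place at 8.
929 hashes to 6; 6,7,8 taken → place at 9.
453 hashes to 11; slot 11 is free → place at 11.
297 hashes to 11; 11 taken → place at 12.
125 hashes to 8; 8,9 taken → place at 10.
877 hashes to 6; 6,7,8,9,10,11,12 taken → place at 0.
Table: [877, ∅, ∅, ∅, ∅, ∅, 487, 683, 45, 929, 125, 453, 297]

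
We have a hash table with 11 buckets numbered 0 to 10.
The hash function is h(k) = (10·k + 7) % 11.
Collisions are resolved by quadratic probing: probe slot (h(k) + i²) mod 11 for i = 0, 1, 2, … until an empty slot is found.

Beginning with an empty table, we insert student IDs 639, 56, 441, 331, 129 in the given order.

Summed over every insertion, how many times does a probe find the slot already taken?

Insert 639: h=6, slot 6 empty -> index 6.
Insert 56: h=6, slot 6 occupied -> index 7.
Insert 441: h=6, slots 6,7 occupied -> index 10.
Insert 331: h=6, slots 6,7,10 occupied -> index 4.
Insert 129: h=10, slot 10 occupied -> index 0.
Table: [129, _, _, _, 331, _, 639, 56, _, _, 441]

7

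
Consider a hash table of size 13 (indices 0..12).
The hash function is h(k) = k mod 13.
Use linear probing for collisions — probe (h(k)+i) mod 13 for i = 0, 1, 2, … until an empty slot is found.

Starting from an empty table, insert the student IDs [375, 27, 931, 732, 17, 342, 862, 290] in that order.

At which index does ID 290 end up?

375 hashes to 11; slot 11 is free => place at 11.
27 hashes to 1; slot 1 is free => place at 1.
931 hashes to 8; slot 8 is free => place at 8.
732 hashes to 4; slot 4 is free => place at 4.
17 hashes to 4; 4 taken => place at 5.
342 hashes to 4; 4,5 taken => place at 6.
862 hashes to 4; 4,5,6 taken => place at 7.
290 hashes to 4; 4,5,6,7,8 taken => place at 9.
Table: [_, 27, _, _, 732, 17, 342, 862, 931, 290, _, 375, _]

9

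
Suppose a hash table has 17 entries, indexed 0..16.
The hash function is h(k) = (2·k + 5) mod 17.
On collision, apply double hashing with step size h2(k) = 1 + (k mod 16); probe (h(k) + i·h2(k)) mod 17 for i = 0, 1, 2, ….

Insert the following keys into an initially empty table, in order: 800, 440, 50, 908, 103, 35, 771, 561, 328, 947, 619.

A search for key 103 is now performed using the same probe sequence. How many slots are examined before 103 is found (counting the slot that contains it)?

Insert 800: h=7, slot 7 empty => index 7.
Insert 440: h=1, slot 1 empty => index 1.
Insert 50: h=3, slot 3 empty => index 3.
Insert 908: h=2, slot 2 empty => index 2.
Insert 103: h=7, h2=8, slot 7 occupied => index 15.
Insert 35: h=7, h2=4, slot 7 occupied => index 11.
Insert 771: h=0, slot 0 empty => index 0.
Insert 561: h=5, slot 5 empty => index 5.
Insert 328: h=15, h2=9, slots 15,7 occupied => index 16.
Insert 947: h=12, slot 12 empty => index 12.
Insert 619: h=2, h2=12, slot 2 occupied => index 14.
Table: [771, 440, 908, 50, _, 561, _, 800, _, _, _, 35, 947, _, 619, 103, 328]
Lookup 103: h=7, h2=8, probe 7,15 → found at 15.

2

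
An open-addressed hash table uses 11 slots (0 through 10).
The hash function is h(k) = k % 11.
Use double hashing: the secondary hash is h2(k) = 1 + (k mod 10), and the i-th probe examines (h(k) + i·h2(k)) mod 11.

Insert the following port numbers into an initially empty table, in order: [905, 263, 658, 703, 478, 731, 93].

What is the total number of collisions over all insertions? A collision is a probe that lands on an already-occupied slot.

905: h=3 -> slot 3
263: h=10 -> slot 10
658: h=9 -> slot 9
703: h=10, h2=4, probe 10,3,7 -> slot 7
478: h=5 -> slot 5
731: h=5, h2=2, probe 5,7,9,0 -> slot 0
93: h=5, h2=4, probe 5,9,2 -> slot 2
Table: [731, -, 93, 905, -, 478, -, 703, -, 658, 263]

7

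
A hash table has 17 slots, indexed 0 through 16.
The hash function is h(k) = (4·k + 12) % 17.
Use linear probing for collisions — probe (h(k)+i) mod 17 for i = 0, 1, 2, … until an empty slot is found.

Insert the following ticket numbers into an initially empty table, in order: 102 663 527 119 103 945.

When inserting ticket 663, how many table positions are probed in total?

2

102: h=12 -> slot 12
663: h=12, probe 12,13 -> slot 13
527: h=12, probe 12,13,14 -> slot 14
119: h=12, probe 12,13,14,15 -> slot 15
103: h=16 -> slot 16
945: h=1 -> slot 1
Table: [-, 945, -, -, -, -, -, -, -, -, -, -, 102, 663, 527, 119, 103]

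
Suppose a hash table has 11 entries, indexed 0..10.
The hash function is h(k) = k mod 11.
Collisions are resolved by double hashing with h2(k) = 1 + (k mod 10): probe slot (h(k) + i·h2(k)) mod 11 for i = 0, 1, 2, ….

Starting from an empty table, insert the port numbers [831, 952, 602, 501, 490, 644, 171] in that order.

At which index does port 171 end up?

831: h=6 => slot 6
952: h=6, h2=3, probe 6,9 => slot 9
602: h=8 => slot 8
501: h=6, h2=2, probe 6,8,10 => slot 10
490: h=6, h2=1, probe 6,7 => slot 7
644: h=6, h2=5, probe 6,0 => slot 0
171: h=6, h2=2, probe 6,8,10,1 => slot 1
Table: [644, 171, _, _, _, _, 831, 490, 602, 952, 501]

1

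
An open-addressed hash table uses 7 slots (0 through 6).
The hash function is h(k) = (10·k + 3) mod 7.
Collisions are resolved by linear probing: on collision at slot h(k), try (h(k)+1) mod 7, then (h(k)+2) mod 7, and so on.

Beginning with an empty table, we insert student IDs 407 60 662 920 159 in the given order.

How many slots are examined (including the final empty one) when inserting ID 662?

407: h=6 => slot 6
60: h=1 => slot 1
662: h=1, probe 1,2 => slot 2
920: h=5 => slot 5
159: h=4 => slot 4
Table: [∅, 60, 662, ∅, 159, 920, 407]

2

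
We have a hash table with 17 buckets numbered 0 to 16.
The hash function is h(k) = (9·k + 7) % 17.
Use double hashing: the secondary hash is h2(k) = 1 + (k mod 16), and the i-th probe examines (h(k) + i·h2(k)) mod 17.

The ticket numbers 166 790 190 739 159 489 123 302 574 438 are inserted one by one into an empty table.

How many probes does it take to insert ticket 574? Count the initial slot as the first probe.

3

166 hashes to 5; slot 5 is free -> place at 5.
790 hashes to 11; slot 11 is free -> place at 11.
190 hashes to 0; slot 0 is free -> place at 0.
739 hashes to 11, h2=4; 11 taken -> place at 15.
159 hashes to 10; slot 10 is free -> place at 10.
489 hashes to 5, h2=10; 5,15 taken -> place at 8.
123 hashes to 9; slot 9 is free -> place at 9.
302 hashes to 5, h2=15; 5 taken -> place at 3.
574 hashes to 5, h2=15; 5,3 taken -> place at 1.
438 hashes to 5, h2=7; 5 taken -> place at 12.
Table: [190, 574, _, 302, _, 166, _, _, 489, 123, 159, 790, 438, _, _, 739, _]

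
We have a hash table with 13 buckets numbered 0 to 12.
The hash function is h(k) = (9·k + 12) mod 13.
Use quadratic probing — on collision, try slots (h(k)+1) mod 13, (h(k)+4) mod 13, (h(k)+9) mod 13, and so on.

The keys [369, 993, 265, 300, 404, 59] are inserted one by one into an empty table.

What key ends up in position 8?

300

369 hashes to 5; slot 5 is free -> place at 5.
993 hashes to 5; 5 taken -> place at 6.
265 hashes to 5; 5,6 taken -> place at 9.
300 hashes to 8; slot 8 is free -> place at 8.
404 hashes to 8; 8,9 taken -> place at 12.
59 hashes to 10; slot 10 is free -> place at 10.
Table: [-, -, -, -, -, 369, 993, -, 300, 265, 59, -, 404]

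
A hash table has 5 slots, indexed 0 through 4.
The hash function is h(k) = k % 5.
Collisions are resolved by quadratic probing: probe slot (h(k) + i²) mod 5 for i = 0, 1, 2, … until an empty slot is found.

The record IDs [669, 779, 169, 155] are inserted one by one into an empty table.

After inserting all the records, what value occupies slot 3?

669 hashes to 4; slot 4 is free -> place at 4.
779 hashes to 4; 4 taken -> place at 0.
169 hashes to 4; 4,0 taken -> place at 3.
155 hashes to 0; 0 taken -> place at 1.
Table: [779, 155, ∅, 169, 669]

169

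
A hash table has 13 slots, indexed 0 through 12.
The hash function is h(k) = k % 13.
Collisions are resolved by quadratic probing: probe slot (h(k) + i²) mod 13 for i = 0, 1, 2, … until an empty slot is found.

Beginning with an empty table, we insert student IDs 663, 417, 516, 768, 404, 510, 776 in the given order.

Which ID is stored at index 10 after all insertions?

776

663: h=0 => slot 0
417: h=1 => slot 1
516: h=9 => slot 9
768: h=1, probe 1,2 => slot 2
404: h=1, probe 1,2,5 => slot 5
510: h=3 => slot 3
776: h=9, probe 9,10 => slot 10
Table: [663, 417, 768, 510, -, 404, -, -, -, 516, 776, -, -]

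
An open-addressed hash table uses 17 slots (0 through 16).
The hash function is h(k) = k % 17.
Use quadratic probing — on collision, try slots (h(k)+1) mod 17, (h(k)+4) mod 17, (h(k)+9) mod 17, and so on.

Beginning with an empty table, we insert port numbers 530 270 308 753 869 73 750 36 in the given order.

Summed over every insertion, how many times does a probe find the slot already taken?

11

530: h=3 => slot 3
270: h=15 => slot 15
308: h=2 => slot 2
753: h=5 => slot 5
869: h=2, probe 2,3,6 => slot 6
73: h=5, probe 5,6,9 => slot 9
750: h=2, probe 2,3,6,11 => slot 11
36: h=2, probe 2,3,6,11,1 => slot 1
Table: [-, 36, 308, 530, -, 753, 869, -, -, 73, -, 750, -, -, -, 270, -]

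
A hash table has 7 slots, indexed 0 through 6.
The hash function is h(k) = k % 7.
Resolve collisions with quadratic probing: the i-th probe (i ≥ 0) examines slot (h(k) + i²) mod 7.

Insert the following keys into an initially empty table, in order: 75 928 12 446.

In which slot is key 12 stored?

75: h=5 -> slot 5
928: h=4 -> slot 4
12: h=5, probe 5,6 -> slot 6
446: h=5, probe 5,6,2 -> slot 2
Table: [∅, ∅, 446, ∅, 928, 75, 12]

6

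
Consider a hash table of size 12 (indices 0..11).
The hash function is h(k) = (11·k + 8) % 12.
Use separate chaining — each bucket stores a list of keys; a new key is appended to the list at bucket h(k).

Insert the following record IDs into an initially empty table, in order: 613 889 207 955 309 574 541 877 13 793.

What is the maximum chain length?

613 -> bucket 7
889 -> bucket 7 (collision)
207 -> bucket 5
955 -> bucket 1
309 -> bucket 11
574 -> bucket 10
541 -> bucket 7 (collision)
877 -> bucket 7 (collision)
13 -> bucket 7 (collision)
793 -> bucket 7 (collision)
Final buckets:
0: .
1: 955
2: .
3: .
4: .
5: 207
6: .
7: 613 -> 889 -> 541 -> 877 -> 13 -> 793
8: .
9: .
10: 574
11: 309

6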